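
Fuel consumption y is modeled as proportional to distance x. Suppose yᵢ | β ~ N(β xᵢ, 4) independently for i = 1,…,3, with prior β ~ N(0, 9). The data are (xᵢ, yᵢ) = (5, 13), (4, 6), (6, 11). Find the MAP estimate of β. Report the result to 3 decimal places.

β̂_MAP = 2.001

log p(β | y) = −Σ(yᵢ − βxᵢ)²/(2·4) − β²/(2·9) + const.
Setting the derivative to zero: Σxᵢ(yᵢ − βxᵢ)/4 − β/9 = 0, so β = Σxᵢyᵢ / (Σxᵢ² + σ²/τ²).
Σxᵢyᵢ = 5·13 + 4·6 + 6·11 = 155; Σxᵢ² = 77; σ²/τ² = 4/9.
β̂_MAP = 155 / (77 + 4/9) = 155/(697/9) = 1395/697 ≈ 2.001.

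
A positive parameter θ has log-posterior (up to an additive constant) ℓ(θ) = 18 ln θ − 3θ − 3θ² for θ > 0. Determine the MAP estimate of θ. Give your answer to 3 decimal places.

θ̂_MAP = 1.500

ℓ'(θ) = 18/θ − 3 − 6θ. Setting this to zero and multiplying by θ: 6θ² + 3θ − 18 = 0.
θ = (−3 + √(3² + 4·6·18)) / (2·6) = (−3 + √441) / 12 = (−3 + 21)/12 = 3/2.
ℓ''(θ) = −18/θ² − 6 < 0, confirming a maximum.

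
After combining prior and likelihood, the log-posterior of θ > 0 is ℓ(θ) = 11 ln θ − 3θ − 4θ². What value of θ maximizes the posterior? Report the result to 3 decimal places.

ℓ'(θ) = 11/θ − 3 − 8θ. Setting this to zero and multiplying by θ: 8θ² + 3θ − 11 = 0.
θ = (−3 + √(3² + 4·8·11)) / (2·8) = (−3 + √361) / 16 = (−3 + 19)/16 = 1.
ℓ''(θ) = −11/θ² − 8 < 0, confirming a maximum.

θ̂_MAP = 1.000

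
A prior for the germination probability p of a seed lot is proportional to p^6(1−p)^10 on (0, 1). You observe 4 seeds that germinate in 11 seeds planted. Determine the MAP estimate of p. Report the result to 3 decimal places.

p̂_MAP = 0.370

The prior density ∝ p^6(1−p)^10 is the kernel of Beta(7, 11).
Data: 4 successes in 11 trials. The binomial likelihood contributes p^4(1−p)^7, so the posterior is Beta(7+4, 11+7) = Beta(11, 18).
For Beta(a, b) with a, b > 1 the mode is (a−1)/(a+b−2) = 10/27 ≈ 0.370.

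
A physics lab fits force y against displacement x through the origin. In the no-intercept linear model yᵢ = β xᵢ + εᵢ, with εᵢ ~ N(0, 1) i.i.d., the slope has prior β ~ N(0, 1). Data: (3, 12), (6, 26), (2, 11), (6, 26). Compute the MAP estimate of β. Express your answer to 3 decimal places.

β̂_MAP = 4.302

log p(β | y) = −Σ(yᵢ − βxᵢ)²/(2·1) − β²/(2·1) + const.
Setting the derivative to zero: Σxᵢ(yᵢ − βxᵢ)/1 − β/1 = 0, so β = Σxᵢyᵢ / (Σxᵢ² + σ²/τ²).
Σxᵢyᵢ = 3·12 + 6·26 + 2·11 + 6·26 = 370; Σxᵢ² = 85; σ²/τ² = 1.
β̂_MAP = 370 / (85 + 1) = 370/86 ≈ 4.302.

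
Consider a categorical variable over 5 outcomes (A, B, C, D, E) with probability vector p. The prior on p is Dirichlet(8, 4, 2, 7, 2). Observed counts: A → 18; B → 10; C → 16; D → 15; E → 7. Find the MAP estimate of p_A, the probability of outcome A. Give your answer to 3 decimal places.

MAP estimate of p_A = 0.298

The posterior is Dirichlet(αᵢ + nᵢ) = Dirichlet(26, 14, 18, 22, 9).
For a Dirichlet(a₁,…,a_K) with all aᵢ > 1, the mode has j-th component (aⱼ − 1)/(Σaᵢ − K).
Here Σaᵢ = 89 and K = 5, so p_A = (26 − 1)/(89 − 5) = 25/84 ≈ 0.298.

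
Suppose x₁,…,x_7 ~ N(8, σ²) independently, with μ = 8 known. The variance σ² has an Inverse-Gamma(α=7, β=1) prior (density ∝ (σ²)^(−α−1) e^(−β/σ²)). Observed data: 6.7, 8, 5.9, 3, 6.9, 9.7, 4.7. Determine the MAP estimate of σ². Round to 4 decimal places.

σ̂²_MAP = 2.0909

Sum of squared deviations about the known mean: SS = (6.7−8)² + (8−8)² + (5.9−8)² + (3−8)² + (6.9−8)² + (9.7−8)² + (4.7−8)² = 46.09.
The Normal likelihood contributes (σ²)^(−n/2) exp(−SS/(2σ²)), so the posterior is Inverse-Gamma(α + n/2, β + SS/2) = Inverse-Gamma(10.5, 24.045).
The mode of Inverse-Gamma(a, b) is b/(a+1) = 24.045/11.5 ≈ 2.0909.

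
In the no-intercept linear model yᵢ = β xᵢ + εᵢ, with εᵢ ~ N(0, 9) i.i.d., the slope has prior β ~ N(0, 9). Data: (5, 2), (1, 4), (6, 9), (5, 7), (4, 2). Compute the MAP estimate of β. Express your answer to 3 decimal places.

log p(β | y) = −Σ(yᵢ − βxᵢ)²/(2·9) − β²/(2·9) + const.
Setting the derivative to zero: Σxᵢ(yᵢ − βxᵢ)/9 − β/9 = 0, so β = Σxᵢyᵢ / (Σxᵢ² + σ²/τ²).
Σxᵢyᵢ = 5·2 + 1·4 + 6·9 + 5·7 + 4·2 = 111; Σxᵢ² = 103; σ²/τ² = 1.
β̂_MAP = 111 / (103 + 1) = 111/104 ≈ 1.067.

β̂_MAP = 1.067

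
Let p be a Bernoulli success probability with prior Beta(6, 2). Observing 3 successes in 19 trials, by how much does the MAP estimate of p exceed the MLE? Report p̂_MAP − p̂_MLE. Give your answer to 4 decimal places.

Posterior is Beta(9, 18); MAP = (9−1)/(27−2) = 8/25 ≈ 0.32000.
MLE ignores the prior: p̂_MLE = k/n = 3/19 ≈ 0.15789.
Difference = 8/25 − 3/19 = 77/475 ≈ 0.1621.

MAP − MLE = 0.1621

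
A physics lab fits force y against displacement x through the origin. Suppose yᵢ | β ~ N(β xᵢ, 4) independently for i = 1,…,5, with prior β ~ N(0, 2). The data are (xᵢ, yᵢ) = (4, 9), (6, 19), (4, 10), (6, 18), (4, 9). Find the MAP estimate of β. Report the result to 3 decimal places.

log p(β | y) = −Σ(yᵢ − βxᵢ)²/(2·4) − β²/(2·2) + const.
Setting the derivative to zero: Σxᵢ(yᵢ − βxᵢ)/4 − β/2 = 0, so β = Σxᵢyᵢ / (Σxᵢ² + σ²/τ²).
Σxᵢyᵢ = 4·9 + 6·19 + 4·10 + 6·18 + 4·9 = 334; Σxᵢ² = 120; σ²/τ² = 2.
β̂_MAP = 334 / (120 + 2) = 334/122 ≈ 2.738.

β̂_MAP = 2.738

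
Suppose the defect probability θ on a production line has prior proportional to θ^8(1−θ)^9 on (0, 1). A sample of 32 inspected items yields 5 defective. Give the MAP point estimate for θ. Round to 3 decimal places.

The prior density ∝ θ^8(1−θ)^9 is the kernel of Beta(9, 10).
Data: 5 successes in 32 trials. The binomial likelihood contributes θ^5(1−θ)^27, so the posterior is Beta(9+5, 10+27) = Beta(14, 37).
For Beta(a, b) with a, b > 1 the mode is (a−1)/(a+b−2) = 13/49 ≈ 0.265.

θ̂_MAP = 0.265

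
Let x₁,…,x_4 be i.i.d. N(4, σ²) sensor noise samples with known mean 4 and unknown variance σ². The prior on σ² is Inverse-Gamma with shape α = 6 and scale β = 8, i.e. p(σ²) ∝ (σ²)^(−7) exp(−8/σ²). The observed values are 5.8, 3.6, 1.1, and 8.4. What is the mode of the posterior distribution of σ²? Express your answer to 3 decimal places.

σ̂²_MAP = 2.621

Sum of squared deviations about the known mean: SS = (5.8−4)² + (3.6−4)² + (1.1−4)² + (8.4−4)² = 31.17.
The Normal likelihood contributes (σ²)^(−n/2) exp(−SS/(2σ²)), so the posterior is Inverse-Gamma(α + n/2, β + SS/2) = Inverse-Gamma(8, 23.585).
The mode of Inverse-Gamma(a, b) is b/(a+1) = 23.585/9 ≈ 2.621.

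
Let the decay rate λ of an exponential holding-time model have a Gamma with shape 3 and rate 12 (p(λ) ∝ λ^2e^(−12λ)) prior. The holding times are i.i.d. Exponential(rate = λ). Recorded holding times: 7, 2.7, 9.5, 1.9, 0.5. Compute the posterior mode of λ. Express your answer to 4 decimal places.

The Exponential(rate=λ) likelihood is ∝ λ^n e^(−λΣtᵢ). Here n = 5 and Σtᵢ = 7 + 2.7 + 9.5 + 1.9 + 0.5 = 21.6.
Posterior ∝ λ^2e^(−12λ) · λ^5e^(−21.6λ) = λ^7e^(−33.6λ), i.e. Gamma(8, 33.6).
Mode = (a−1)/b = 7/33.6 ≈ 0.2083.

λ̂_MAP = 0.2083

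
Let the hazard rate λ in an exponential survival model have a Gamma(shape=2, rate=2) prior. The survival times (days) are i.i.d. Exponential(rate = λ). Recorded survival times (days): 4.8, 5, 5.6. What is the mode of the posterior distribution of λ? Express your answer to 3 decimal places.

λ̂_MAP = 0.230

The Exponential(rate=λ) likelihood is ∝ λ^n e^(−λΣtᵢ). Here n = 3 and Σtᵢ = 4.8 + 5 + 5.6 = 15.4.
Posterior ∝ λe^(−2λ) · λ^3e^(−15.4λ) = λ^4e^(−17.4λ), i.e. Gamma(5, 17.4).
Mode = (a−1)/b = 4/17.4 ≈ 0.230.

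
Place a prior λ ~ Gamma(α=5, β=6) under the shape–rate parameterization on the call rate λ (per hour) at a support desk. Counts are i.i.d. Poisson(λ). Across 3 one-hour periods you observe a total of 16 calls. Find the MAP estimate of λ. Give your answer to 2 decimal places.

Σxᵢ = 16, n = 3.
Posterior ∝ λ^4e^(−6λ) · λ^16e^(−3λ) = λ^20e^(−9λ), i.e. Gamma(shape=21, rate=9).
The mode of a Gamma(a, b) with a ≥ 1 (shape–rate) is (a−1)/b = 20/9 ≈ 2.22.

λ̂_MAP = 2.22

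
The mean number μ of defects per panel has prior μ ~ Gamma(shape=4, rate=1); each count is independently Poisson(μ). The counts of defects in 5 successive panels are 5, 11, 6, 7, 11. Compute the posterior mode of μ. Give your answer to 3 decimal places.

Σxᵢ = 5+11+6+7+11 = 40, with n = 5.
Posterior ∝ μ^3e^(−1μ) · μ^40e^(−5μ) = μ^43e^(−6μ), i.e. Gamma(shape=44, rate=6).
The mode of a Gamma(a, b) with a ≥ 1 (shape–rate) is (a−1)/b = 43/6 ≈ 7.167.

μ̂_MAP = 7.167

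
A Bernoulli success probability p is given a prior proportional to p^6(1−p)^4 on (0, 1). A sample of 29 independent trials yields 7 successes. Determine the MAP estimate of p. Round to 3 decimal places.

p̂_MAP = 0.333

The prior density ∝ p^6(1−p)^4 is the kernel of Beta(7, 5).
Data: 7 successes in 29 trials. The binomial likelihood contributes p^7(1−p)^22, so the posterior is Beta(7+7, 5+22) = Beta(14, 27).
For Beta(a, b) with a, b > 1 the mode is (a−1)/(a+b−2) = 13/39 ≈ 0.333.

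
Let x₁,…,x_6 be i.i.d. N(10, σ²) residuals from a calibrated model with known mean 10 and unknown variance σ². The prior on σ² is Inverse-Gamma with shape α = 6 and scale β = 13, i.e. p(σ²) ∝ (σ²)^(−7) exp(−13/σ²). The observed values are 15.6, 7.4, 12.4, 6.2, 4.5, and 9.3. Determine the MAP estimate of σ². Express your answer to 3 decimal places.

Sum of squared deviations about the known mean: SS = (15.6−10)² + (7.4−10)² + (12.4−10)² + (6.2−10)² + (4.5−10)² + (9.3−10)² = 89.06.
The Normal likelihood contributes (σ²)^(−n/2) exp(−SS/(2σ²)), so the posterior is Inverse-Gamma(α + n/2, β + SS/2) = Inverse-Gamma(9, 57.53).
The mode of Inverse-Gamma(a, b) is b/(a+1) = 57.53/10 ≈ 5.753.

σ̂²_MAP = 5.753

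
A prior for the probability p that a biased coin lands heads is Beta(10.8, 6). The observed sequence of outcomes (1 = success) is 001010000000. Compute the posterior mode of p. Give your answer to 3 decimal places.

Prior: Beta(10.8, 6).
Data: 2 successes in 12 trials (from the sequence). The binomial likelihood contributes p^2(1−p)^10, so the posterior is Beta(10.8+2, 6+10) = Beta(12.8, 16).
For Beta(a, b) with a, b > 1 the mode is (a−1)/(a+b−2) = 11.8/26.8 ≈ 0.440.

p̂_MAP = 0.440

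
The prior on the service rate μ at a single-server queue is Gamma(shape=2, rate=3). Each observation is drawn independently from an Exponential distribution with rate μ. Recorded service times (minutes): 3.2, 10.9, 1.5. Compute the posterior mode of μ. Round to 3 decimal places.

μ̂_MAP = 0.215

The Exponential(rate=μ) likelihood is ∝ μ^n e^(−μΣtᵢ). Here n = 3 and Σtᵢ = 3.2 + 10.9 + 1.5 = 15.6.
Posterior ∝ μe^(−3μ) · μ^3e^(−15.6μ) = μ^4e^(−18.6μ), i.e. Gamma(5, 18.6).
Mode = (a−1)/b = 4/18.6 ≈ 0.215.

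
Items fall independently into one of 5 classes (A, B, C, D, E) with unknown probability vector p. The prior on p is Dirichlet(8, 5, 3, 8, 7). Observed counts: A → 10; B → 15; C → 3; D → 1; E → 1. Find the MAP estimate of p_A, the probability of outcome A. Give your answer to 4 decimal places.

MAP estimate of p_A = 0.3036

The posterior is Dirichlet(αᵢ + nᵢ) = Dirichlet(18, 20, 6, 9, 8).
For a Dirichlet(a₁,…,a_K) with all aᵢ > 1, the mode has j-th component (aⱼ − 1)/(Σaᵢ − K).
Here Σaᵢ = 61 and K = 5, so p_A = (18 − 1)/(61 − 5) = 17/56 ≈ 0.3036.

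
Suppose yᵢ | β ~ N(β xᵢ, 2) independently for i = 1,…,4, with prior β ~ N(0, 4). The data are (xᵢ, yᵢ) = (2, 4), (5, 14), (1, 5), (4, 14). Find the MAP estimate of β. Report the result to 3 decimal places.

β̂_MAP = 2.989

log p(β | y) = −Σ(yᵢ − βxᵢ)²/(2·2) − β²/(2·4) + const.
Setting the derivative to zero: Σxᵢ(yᵢ − βxᵢ)/2 − β/4 = 0, so β = Σxᵢyᵢ / (Σxᵢ² + σ²/τ²).
Σxᵢyᵢ = 2·4 + 5·14 + 1·5 + 4·14 = 139; Σxᵢ² = 46; σ²/τ² = 0.5.
β̂_MAP = 139 / (46 + 0.5) = 139/46.5 ≈ 2.989.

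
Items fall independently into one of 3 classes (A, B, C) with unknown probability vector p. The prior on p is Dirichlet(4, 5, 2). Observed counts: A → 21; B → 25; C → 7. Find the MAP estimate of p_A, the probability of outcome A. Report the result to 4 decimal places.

The posterior is Dirichlet(αᵢ + nᵢ) = Dirichlet(25, 30, 9).
For a Dirichlet(a₁,…,a_K) with all aᵢ > 1, the mode has j-th component (aⱼ − 1)/(Σaᵢ − K).
Here Σaᵢ = 64 and K = 3, so p_A = (25 − 1)/(64 − 3) = 24/61 ≈ 0.3934.

MAP estimate of p_A = 0.3934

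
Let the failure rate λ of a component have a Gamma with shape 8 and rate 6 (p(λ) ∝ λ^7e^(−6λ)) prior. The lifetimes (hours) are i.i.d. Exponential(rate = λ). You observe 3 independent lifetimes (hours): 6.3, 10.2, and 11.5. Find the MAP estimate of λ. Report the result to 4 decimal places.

The Exponential(rate=λ) likelihood is ∝ λ^n e^(−λΣtᵢ). Here n = 3 and Σtᵢ = 6.3 + 10.2 + 11.5 = 28.
Posterior ∝ λ^7e^(−6λ) · λ^3e^(−28λ) = λ^10e^(−34λ), i.e. Gamma(11, 34).
Mode = (a−1)/b = 10/34 ≈ 0.2941.

λ̂_MAP = 0.2941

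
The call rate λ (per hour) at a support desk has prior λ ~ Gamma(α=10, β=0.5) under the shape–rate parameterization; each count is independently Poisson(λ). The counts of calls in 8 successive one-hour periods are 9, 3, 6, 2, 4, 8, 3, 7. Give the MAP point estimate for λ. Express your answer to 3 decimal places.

Σxᵢ = 9+3+6+2+4+8+3+7 = 42, with n = 8.
Posterior ∝ λ^9e^(−0.5λ) · λ^42e^(−8λ) = λ^51e^(−8.5λ), i.e. Gamma(shape=52, rate=8.5).
The mode of a Gamma(a, b) with a ≥ 1 (shape–rate) is (a−1)/b = 51/8.5 ≈ 6.000.

λ̂_MAP = 6.000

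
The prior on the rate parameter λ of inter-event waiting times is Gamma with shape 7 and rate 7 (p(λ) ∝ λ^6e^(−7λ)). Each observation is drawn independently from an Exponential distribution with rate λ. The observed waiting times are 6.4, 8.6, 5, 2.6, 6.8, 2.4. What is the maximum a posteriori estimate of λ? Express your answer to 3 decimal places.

The Exponential(rate=λ) likelihood is ∝ λ^n e^(−λΣtᵢ). Here n = 6 and Σtᵢ = 6.4 + 8.6 + 5 + 2.6 + 6.8 + 2.4 = 31.8.
Posterior ∝ λ^6e^(−7λ) · λ^6e^(−31.8λ) = λ^12e^(−38.8λ), i.e. Gamma(13, 38.8).
Mode = (a−1)/b = 12/38.8 ≈ 0.309.

λ̂_MAP = 0.309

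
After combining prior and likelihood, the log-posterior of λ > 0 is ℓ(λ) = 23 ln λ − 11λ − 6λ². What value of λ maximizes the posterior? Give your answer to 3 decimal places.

λ̂_MAP = 1.000

ℓ'(λ) = 23/λ − 11 − 12λ. Setting this to zero and multiplying by λ: 12λ² + 11λ − 23 = 0.
λ = (−11 + √(11² + 4·12·23)) / (2·12) = (−11 + √1225) / 24 = (−11 + 35)/24 = 1.
ℓ''(λ) = −23/λ² − 12 < 0, confirming a maximum.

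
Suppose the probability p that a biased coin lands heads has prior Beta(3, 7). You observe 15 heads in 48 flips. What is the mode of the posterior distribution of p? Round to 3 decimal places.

Prior: Beta(3, 7).
Data: 15 successes in 48 trials. The binomial likelihood contributes p^15(1−p)^33, so the posterior is Beta(3+15, 7+33) = Beta(18, 40).
For Beta(a, b) with a, b > 1 the mode is (a−1)/(a+b−2) = 17/56 ≈ 0.304.

p̂_MAP = 0.304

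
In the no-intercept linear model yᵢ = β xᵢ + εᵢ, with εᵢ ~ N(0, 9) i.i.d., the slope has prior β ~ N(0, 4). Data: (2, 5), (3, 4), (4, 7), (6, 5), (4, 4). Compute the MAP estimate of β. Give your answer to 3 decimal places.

β̂_MAP = 1.153

log p(β | y) = −Σ(yᵢ − βxᵢ)²/(2·9) − β²/(2·4) + const.
Setting the derivative to zero: Σxᵢ(yᵢ − βxᵢ)/9 − β/4 = 0, so β = Σxᵢyᵢ / (Σxᵢ² + σ²/τ²).
Σxᵢyᵢ = 2·5 + 3·4 + 4·7 + 6·5 + 4·4 = 96; Σxᵢ² = 81; σ²/τ² = 2.25.
β̂_MAP = 96 / (81 + 2.25) = 96/83.25 ≈ 1.153.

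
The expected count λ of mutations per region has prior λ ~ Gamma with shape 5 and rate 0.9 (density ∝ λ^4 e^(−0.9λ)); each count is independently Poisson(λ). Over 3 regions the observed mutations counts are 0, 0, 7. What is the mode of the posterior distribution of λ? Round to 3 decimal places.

Σxᵢ = 0+0+7 = 7, with n = 3.
Posterior ∝ λ^4e^(−0.9λ) · λ^7e^(−3λ) = λ^11e^(−3.9λ), i.e. Gamma(shape=12, rate=3.9).
The mode of a Gamma(a, b) with a ≥ 1 (shape–rate) is (a−1)/b = 11/3.9 ≈ 2.821.

λ̂_MAP = 2.821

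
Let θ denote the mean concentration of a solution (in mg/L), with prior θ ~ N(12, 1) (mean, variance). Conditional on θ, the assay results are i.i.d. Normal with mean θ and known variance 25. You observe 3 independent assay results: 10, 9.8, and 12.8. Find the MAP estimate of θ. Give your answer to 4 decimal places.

n = 3; x̄ = (10 + 9.8 + 12.8)/3 = 32.6/3 = 163/15 ≈ 10.8667.
For a Normal prior and Normal likelihood with known variance, the posterior is Normal; its mode equals its mean, the precision-weighted average.
Prior precision 1/σ₀² = 1/1 = 1; data precision n/σ² = 3/25 = 0.12.
θ̂ = (1·12 + 0.12·(163/15)) / (1 + 0.12) = 13.304/1.12 = 1663/140 ≈ 11.8786.

θ̂_MAP = 11.8786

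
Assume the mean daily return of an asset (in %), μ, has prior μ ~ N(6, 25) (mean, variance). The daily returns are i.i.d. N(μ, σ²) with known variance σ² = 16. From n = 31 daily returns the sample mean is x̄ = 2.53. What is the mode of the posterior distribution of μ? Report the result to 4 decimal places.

μ̂_MAP = 2.6002

n = 31, x̄ = 2.53.
For a Normal prior and Normal likelihood with known variance, the posterior is Normal; its mode equals its mean, the precision-weighted average.
Prior precision 1/σ₀² = 1/25 = 0.04; data precision n/σ² = 31/16 = 1.9375.
μ̂ = (0.04·6 + 1.9375·2.53) / (0.04 + 1.9375) = 5.141875/1.9775 = 8227/3164 ≈ 2.6002.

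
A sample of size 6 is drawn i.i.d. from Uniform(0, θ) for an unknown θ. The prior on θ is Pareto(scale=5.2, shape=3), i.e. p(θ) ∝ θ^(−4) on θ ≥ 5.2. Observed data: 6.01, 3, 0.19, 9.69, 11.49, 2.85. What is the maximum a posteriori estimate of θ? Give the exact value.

The Uniform(0, θ) likelihood is θ^(−n) for θ ≥ max(xᵢ), zero otherwise. Here max(xᵢ) = 11.49.
Posterior ∝ θ^(−4) · θ^(−6) = θ^(−10) on θ ≥ max(5.2, 11.49) = 11.49.
This density is strictly decreasing in θ, so the posterior mode lies at the lower boundary of the support.

θ̂_MAP = 11.49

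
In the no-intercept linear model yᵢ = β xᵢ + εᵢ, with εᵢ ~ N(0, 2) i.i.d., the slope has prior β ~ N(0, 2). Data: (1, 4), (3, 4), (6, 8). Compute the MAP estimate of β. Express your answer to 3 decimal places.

log p(β | y) = −Σ(yᵢ − βxᵢ)²/(2·2) − β²/(2·2) + const.
Setting the derivative to zero: Σxᵢ(yᵢ − βxᵢ)/2 − β/2 = 0, so β = Σxᵢyᵢ / (Σxᵢ² + σ²/τ²).
Σxᵢyᵢ = 1·4 + 3·4 + 6·8 = 64; Σxᵢ² = 46; σ²/τ² = 1.
β̂_MAP = 64 / (46 + 1) = 64/47 ≈ 1.362.

β̂_MAP = 1.362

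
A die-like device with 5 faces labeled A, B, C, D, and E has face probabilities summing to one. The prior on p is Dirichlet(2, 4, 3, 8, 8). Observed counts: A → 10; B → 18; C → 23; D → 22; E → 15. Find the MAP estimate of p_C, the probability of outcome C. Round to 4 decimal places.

MAP estimate of p_C = 0.2315

The posterior is Dirichlet(αᵢ + nᵢ) = Dirichlet(12, 22, 26, 30, 23).
For a Dirichlet(a₁,…,a_K) with all aᵢ > 1, the mode has j-th component (aⱼ − 1)/(Σaᵢ − K).
Here Σaᵢ = 113 and K = 5, so p_C = (26 − 1)/(113 − 5) = 25/108 ≈ 0.2315.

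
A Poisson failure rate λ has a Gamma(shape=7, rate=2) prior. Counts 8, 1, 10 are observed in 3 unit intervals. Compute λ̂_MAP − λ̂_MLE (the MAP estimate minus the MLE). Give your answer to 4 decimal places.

MAP − MLE = -1.3333

Σxᵢ = 19. Posterior is Gamma(26, 5); MAP = (26−1)/5 = 25/5 ≈ 5.00000.
MLE = x̄ = 19/3 ≈ 6.33333.
Difference = 25/5 − 19/3 = -4/3 ≈ -1.3333.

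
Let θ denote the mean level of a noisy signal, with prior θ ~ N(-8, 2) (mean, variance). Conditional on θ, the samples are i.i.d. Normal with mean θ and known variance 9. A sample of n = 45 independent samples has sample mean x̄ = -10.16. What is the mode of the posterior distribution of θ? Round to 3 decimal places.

n = 45, x̄ = -10.16.
For a Normal prior and Normal likelihood with known variance, the posterior is Normal; its mode equals its mean, the precision-weighted average.
Prior precision 1/σ₀² = 1/2 = 0.5; data precision n/σ² = 45/9 = 5.
θ̂ = (0.5·(-8) + 5·(-10.16)) / (0.5 + 5) = (-54.8)/5.5 = -548/55 ≈ -9.964.

θ̂_MAP = -9.964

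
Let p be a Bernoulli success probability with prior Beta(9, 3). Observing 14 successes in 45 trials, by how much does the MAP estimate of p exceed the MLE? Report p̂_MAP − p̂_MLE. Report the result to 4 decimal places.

MAP − MLE = 0.0889

Posterior is Beta(23, 34); MAP = (23−1)/(57−2) = 22/55 ≈ 0.40000.
MLE ignores the prior: p̂_MLE = k/n = 14/45 ≈ 0.31111.
Difference = 22/55 − 14/45 = 4/45 ≈ 0.0889.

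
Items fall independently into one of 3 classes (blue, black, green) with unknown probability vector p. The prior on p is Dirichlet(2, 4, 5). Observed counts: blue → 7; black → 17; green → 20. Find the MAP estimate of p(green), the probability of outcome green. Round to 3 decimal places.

MAP estimate of p(green) = 0.462

The posterior is Dirichlet(αᵢ + nᵢ) = Dirichlet(9, 21, 25).
For a Dirichlet(a₁,…,a_K) with all aᵢ > 1, the mode has j-th component (aⱼ − 1)/(Σaᵢ − K).
Here Σaᵢ = 55 and K = 3, so p(green) = (25 − 1)/(55 − 3) = 24/52 ≈ 0.462.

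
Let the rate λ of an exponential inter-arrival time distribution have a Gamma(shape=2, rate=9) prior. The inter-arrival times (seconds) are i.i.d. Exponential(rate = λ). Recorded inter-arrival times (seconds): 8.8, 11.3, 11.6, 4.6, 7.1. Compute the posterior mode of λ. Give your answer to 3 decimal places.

λ̂_MAP = 0.115

The Exponential(rate=λ) likelihood is ∝ λ^n e^(−λΣtᵢ). Here n = 5 and Σtᵢ = 8.8 + 11.3 + 11.6 + 4.6 + 7.1 = 43.4.
Posterior ∝ λe^(−9λ) · λ^5e^(−43.4λ) = λ^6e^(−52.4λ), i.e. Gamma(7, 52.4).
Mode = (a−1)/b = 6/52.4 ≈ 0.115.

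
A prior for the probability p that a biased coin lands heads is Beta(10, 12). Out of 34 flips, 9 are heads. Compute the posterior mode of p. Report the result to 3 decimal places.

Prior: Beta(10, 12).
Data: 9 successes in 34 trials. The binomial likelihood contributes p^9(1−p)^25, so the posterior is Beta(10+9, 12+25) = Beta(19, 37).
For Beta(a, b) with a, b > 1 the mode is (a−1)/(a+b−2) = 18/54 ≈ 0.333.

p̂_MAP = 0.333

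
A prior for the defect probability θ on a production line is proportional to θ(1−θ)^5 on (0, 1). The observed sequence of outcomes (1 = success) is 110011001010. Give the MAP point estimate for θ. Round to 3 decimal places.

θ̂_MAP = 0.389

The prior density ∝ θ(1−θ)^5 is the kernel of Beta(2, 6).
Data: 6 successes in 12 trials (from the sequence). The binomial likelihood contributes θ^6(1−θ)^6, so the posterior is Beta(2+6, 6+6) = Beta(8, 12).
For Beta(a, b) with a, b > 1 the mode is (a−1)/(a+b−2) = 7/18 ≈ 0.389.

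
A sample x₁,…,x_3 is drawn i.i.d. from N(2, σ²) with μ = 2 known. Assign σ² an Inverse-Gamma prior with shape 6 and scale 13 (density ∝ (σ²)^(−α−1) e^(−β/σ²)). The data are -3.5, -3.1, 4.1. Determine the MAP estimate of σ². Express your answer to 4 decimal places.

Sum of squared deviations about the known mean: SS = (-3.5−2)² + (-3.1−2)² + (4.1−2)² = 60.67.
The Normal likelihood contributes (σ²)^(−n/2) exp(−SS/(2σ²)), so the posterior is Inverse-Gamma(α + n/2, β + SS/2) = Inverse-Gamma(7.5, 43.335).
The mode of Inverse-Gamma(a, b) is b/(a+1) = 43.335/8.5 ≈ 5.0982.

σ̂²_MAP = 5.0982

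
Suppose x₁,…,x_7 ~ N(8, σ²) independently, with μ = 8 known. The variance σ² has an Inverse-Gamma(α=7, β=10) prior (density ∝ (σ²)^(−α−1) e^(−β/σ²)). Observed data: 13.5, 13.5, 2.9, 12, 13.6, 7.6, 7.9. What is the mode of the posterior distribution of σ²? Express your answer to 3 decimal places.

Sum of squared deviations about the known mean: SS = (13.5−8)² + (13.5−8)² + (2.9−8)² + (12−8)² + (13.6−8)² + (7.6−8)² + (7.9−8)² = 134.04.
The Normal likelihood contributes (σ²)^(−n/2) exp(−SS/(2σ²)), so the posterior is Inverse-Gamma(α + n/2, β + SS/2) = Inverse-Gamma(10.5, 77.02).
The mode of Inverse-Gamma(a, b) is b/(a+1) = 77.02/11.5 ≈ 6.697.

σ̂²_MAP = 6.697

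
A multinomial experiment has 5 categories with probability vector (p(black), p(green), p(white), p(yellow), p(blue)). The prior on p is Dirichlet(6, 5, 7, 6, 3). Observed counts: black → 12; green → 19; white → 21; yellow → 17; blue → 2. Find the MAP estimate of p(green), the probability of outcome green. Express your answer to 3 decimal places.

The posterior is Dirichlet(αᵢ + nᵢ) = Dirichlet(18, 24, 28, 23, 5).
For a Dirichlet(a₁,…,a_K) with all aᵢ > 1, the mode has j-th component (aⱼ − 1)/(Σaᵢ − K).
Here Σaᵢ = 98 and K = 5, so p(green) = (24 − 1)/(98 − 5) = 23/93 ≈ 0.247.

MAP estimate of p(green) = 0.247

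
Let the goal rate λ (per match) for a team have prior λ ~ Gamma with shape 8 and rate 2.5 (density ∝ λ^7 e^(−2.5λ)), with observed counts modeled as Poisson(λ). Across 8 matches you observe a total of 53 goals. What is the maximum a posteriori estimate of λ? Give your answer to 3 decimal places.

λ̂_MAP = 5.714

Σxᵢ = 53, n = 8.
Posterior ∝ λ^7e^(−2.5λ) · λ^53e^(−8λ) = λ^60e^(−10.5λ), i.e. Gamma(shape=61, rate=10.5).
The mode of a Gamma(a, b) with a ≥ 1 (shape–rate) is (a−1)/b = 60/10.5 ≈ 5.714.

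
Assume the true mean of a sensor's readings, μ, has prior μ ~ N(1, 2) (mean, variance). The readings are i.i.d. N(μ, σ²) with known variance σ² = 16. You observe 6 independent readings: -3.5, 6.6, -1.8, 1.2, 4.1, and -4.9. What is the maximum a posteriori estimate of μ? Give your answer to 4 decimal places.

μ̂_MAP = 0.6929

n = 6; x̄ = ((-3.5) + 6.6 + (-1.8) + 1.2 + 4.1 + (-4.9))/6 = 1.7/6 = 17/60 ≈ 0.2833.
For a Normal prior and Normal likelihood with known variance, the posterior is Normal; its mode equals its mean, the precision-weighted average.
Prior precision 1/σ₀² = 1/2 = 0.5; data precision n/σ² = 6/16 = 0.375.
μ̂ = (0.5·1 + 0.375·(17/60)) / (0.5 + 0.375) = 0.60625/0.875 = 97/140 ≈ 0.6929.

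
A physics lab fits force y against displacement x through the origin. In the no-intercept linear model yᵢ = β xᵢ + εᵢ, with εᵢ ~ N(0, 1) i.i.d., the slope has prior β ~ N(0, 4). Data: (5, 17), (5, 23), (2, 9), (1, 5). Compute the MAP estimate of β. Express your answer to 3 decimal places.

β̂_MAP = 4.036

log p(β | y) = −Σ(yᵢ − βxᵢ)²/(2·1) − β²/(2·4) + const.
Setting the derivative to zero: Σxᵢ(yᵢ − βxᵢ)/1 − β/4 = 0, so β = Σxᵢyᵢ / (Σxᵢ² + σ²/τ²).
Σxᵢyᵢ = 5·17 + 5·23 + 2·9 + 1·5 = 223; Σxᵢ² = 55; σ²/τ² = 0.25.
β̂_MAP = 223 / (55 + 0.25) = 223/55.25 ≈ 4.036.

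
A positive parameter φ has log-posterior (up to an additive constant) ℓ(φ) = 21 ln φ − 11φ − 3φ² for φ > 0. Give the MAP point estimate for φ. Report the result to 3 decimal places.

ℓ'(φ) = 21/φ − 11 − 6φ. Setting this to zero and multiplying by φ: 6φ² + 11φ − 21 = 0.
φ = (−11 + √(11² + 4·6·21)) / (2·6) = (−11 + √625) / 12 = (−11 + 25)/12 = 7/6.
ℓ''(φ) = −21/φ² − 6 < 0, confirming a maximum.

φ̂_MAP = 1.167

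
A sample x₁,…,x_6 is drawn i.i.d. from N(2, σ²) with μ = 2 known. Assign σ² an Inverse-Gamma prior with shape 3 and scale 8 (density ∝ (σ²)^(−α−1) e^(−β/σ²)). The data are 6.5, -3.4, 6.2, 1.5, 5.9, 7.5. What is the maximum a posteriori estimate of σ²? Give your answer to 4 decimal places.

σ̂²_MAP = 9.1971

Sum of squared deviations about the known mean: SS = (6.5−2)² + (-3.4−2)² + (6.2−2)² + (1.5−2)² + (5.9−2)² + (7.5−2)² = 112.76.
The Normal likelihood contributes (σ²)^(−n/2) exp(−SS/(2σ²)), so the posterior is Inverse-Gamma(α + n/2, β + SS/2) = Inverse-Gamma(6, 64.38).
The mode of Inverse-Gamma(a, b) is b/(a+1) = 64.38/7 ≈ 9.1971.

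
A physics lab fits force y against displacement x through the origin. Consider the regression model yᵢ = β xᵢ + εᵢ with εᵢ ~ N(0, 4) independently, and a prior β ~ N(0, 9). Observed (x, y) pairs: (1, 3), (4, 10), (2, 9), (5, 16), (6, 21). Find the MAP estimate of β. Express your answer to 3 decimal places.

log p(β | y) = −Σ(yᵢ − βxᵢ)²/(2·4) − β²/(2·9) + const.
Setting the derivative to zero: Σxᵢ(yᵢ − βxᵢ)/4 − β/9 = 0, so β = Σxᵢyᵢ / (Σxᵢ² + σ²/τ²).
Σxᵢyᵢ = 1·3 + 4·10 + 2·9 + 5·16 + 6·21 = 267; Σxᵢ² = 82; σ²/τ² = 4/9.
β̂_MAP = 267 / (82 + 4/9) = 267/(742/9) = 2403/742 ≈ 3.239.

β̂_MAP = 3.239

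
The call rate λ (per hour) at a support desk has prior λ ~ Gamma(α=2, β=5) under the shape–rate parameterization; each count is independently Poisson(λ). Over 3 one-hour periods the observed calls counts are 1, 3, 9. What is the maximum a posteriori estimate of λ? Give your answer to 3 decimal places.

Σxᵢ = 1+3+9 = 13, with n = 3.
Posterior ∝ λe^(−5λ) · λ^13e^(−3λ) = λ^14e^(−8λ), i.e. Gamma(shape=15, rate=8).
The mode of a Gamma(a, b) with a ≥ 1 (shape–rate) is (a−1)/b = 14/8 ≈ 1.750.

λ̂_MAP = 1.750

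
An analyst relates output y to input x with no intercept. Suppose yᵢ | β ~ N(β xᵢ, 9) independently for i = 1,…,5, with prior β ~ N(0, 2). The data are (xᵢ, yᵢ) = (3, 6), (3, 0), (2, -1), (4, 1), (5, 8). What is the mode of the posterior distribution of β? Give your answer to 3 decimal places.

β̂_MAP = 0.889

log p(β | y) = −Σ(yᵢ − βxᵢ)²/(2·9) − β²/(2·2) + const.
Setting the derivative to zero: Σxᵢ(yᵢ − βxᵢ)/9 − β/2 = 0, so β = Σxᵢyᵢ / (Σxᵢ² + σ²/τ²).
Σxᵢyᵢ = 3·6 + 3·0 + 2·(-1) + 4·1 + 5·8 = 60; Σxᵢ² = 63; σ²/τ² = 4.5.
β̂_MAP = 60 / (63 + 4.5) = 60/67.5 ≈ 0.889.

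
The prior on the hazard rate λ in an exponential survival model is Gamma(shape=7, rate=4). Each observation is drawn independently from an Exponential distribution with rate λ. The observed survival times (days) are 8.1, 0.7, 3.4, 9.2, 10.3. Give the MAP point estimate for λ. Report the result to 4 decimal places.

The Exponential(rate=λ) likelihood is ∝ λ^n e^(−λΣtᵢ). Here n = 5 and Σtᵢ = 8.1 + 0.7 + 3.4 + 9.2 + 10.3 = 31.7.
Posterior ∝ λ^6e^(−4λ) · λ^5e^(−31.7λ) = λ^11e^(−35.7λ), i.e. Gamma(12, 35.7).
Mode = (a−1)/b = 11/35.7 ≈ 0.3081.

λ̂_MAP = 0.3081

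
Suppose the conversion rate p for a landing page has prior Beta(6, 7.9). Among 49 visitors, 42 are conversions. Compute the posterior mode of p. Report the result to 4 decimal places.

Prior: Beta(6, 7.9).
Data: 42 successes in 49 trials. The binomial likelihood contributes p^42(1−p)^7, so the posterior is Beta(6+42, 7.9+7) = Beta(48, 14.9).
For Beta(a, b) with a, b > 1 the mode is (a−1)/(a+b−2) = 47/60.9 ≈ 0.7718.

p̂_MAP = 0.7718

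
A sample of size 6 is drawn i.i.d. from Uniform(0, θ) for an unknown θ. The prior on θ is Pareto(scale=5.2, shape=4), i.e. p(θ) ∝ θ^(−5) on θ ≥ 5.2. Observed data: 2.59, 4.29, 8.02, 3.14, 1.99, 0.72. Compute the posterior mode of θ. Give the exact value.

The Uniform(0, θ) likelihood is θ^(−n) for θ ≥ max(xᵢ), zero otherwise. Here max(xᵢ) = 8.02.
Posterior ∝ θ^(−5) · θ^(−6) = θ^(−11) on θ ≥ max(5.2, 8.02) = 8.02.
This density is strictly decreasing in θ, so the posterior mode lies at the lower boundary of the support.

θ̂_MAP = 8.02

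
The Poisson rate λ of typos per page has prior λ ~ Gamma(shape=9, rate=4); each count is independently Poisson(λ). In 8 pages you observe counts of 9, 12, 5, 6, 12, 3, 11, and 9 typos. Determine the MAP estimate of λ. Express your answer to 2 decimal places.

Σxᵢ = 9+12+5+6+12+3+11+9 = 67, with n = 8.
Posterior ∝ λ^8e^(−4λ) · λ^67e^(−8λ) = λ^75e^(−12λ), i.e. Gamma(shape=76, rate=12).
The mode of a Gamma(a, b) with a ≥ 1 (shape–rate) is (a−1)/b = 75/12 ≈ 6.25.

λ̂_MAP = 6.25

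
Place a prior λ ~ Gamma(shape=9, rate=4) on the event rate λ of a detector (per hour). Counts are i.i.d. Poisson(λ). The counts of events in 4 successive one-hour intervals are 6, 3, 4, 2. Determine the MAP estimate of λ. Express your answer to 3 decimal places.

λ̂_MAP = 2.875

Σxᵢ = 6+3+4+2 = 15, with n = 4.
Posterior ∝ λ^8e^(−4λ) · λ^15e^(−4λ) = λ^23e^(−8λ), i.e. Gamma(shape=24, rate=8).
The mode of a Gamma(a, b) with a ≥ 1 (shape–rate) is (a−1)/b = 23/8 ≈ 2.875.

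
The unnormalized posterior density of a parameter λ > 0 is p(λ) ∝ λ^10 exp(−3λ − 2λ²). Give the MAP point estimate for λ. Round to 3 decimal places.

λ̂_MAP = 1.250

ℓ'(λ) = 10/λ − 3 − 4λ. Setting this to zero and multiplying by λ: 4λ² + 3λ − 10 = 0.
λ = (−3 + √(3² + 4·4·10)) / (2·4) = (−3 + √169) / 8 = (−3 + 13)/8 = 5/4.
ℓ''(λ) = −10/λ² − 4 < 0, confirming a maximum.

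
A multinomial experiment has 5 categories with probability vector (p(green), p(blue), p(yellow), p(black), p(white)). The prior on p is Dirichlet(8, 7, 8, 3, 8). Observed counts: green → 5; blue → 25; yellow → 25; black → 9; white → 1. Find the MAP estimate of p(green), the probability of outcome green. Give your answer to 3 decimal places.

The posterior is Dirichlet(αᵢ + nᵢ) = Dirichlet(13, 32, 33, 12, 9).
For a Dirichlet(a₁,…,a_K) with all aᵢ > 1, the mode has j-th component (aⱼ − 1)/(Σaᵢ − K).
Here Σaᵢ = 99 and K = 5, so p(green) = (13 − 1)/(99 − 5) = 12/94 ≈ 0.128.

MAP estimate of p(green) = 0.128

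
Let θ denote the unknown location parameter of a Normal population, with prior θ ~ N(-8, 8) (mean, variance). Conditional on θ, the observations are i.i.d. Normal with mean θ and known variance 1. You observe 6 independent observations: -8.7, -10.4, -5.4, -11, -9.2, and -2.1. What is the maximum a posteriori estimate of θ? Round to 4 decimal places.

n = 6; x̄ = ((-8.7) + (-10.4) + (-5.4) + (-11) + (-9.2) + (-2.1))/6 = -46.8/6 = -7.8.
For a Normal prior and Normal likelihood with known variance, the posterior is Normal; its mode equals its mean, the precision-weighted average.
Prior precision 1/σ₀² = 1/8 = 0.125; data precision n/σ² = 6/1 = 6.
θ̂ = (0.125·(-8) + 6·(-7.8)) / (0.125 + 6) = (-47.8)/6.125 = -1912/245 ≈ -7.8041.

θ̂_MAP = -7.8041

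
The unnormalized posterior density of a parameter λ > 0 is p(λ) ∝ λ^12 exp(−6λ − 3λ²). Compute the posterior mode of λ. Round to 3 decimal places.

ℓ'(λ) = 12/λ − 6 − 6λ. Setting this to zero and multiplying by λ: 6λ² + 6λ − 12 = 0.
λ = (−6 + √(6² + 4·6·12)) / (2·6) = (−6 + √324) / 12 = (−6 + 18)/12 = 1.
ℓ''(λ) = −12/λ² − 6 < 0, confirming a maximum.

λ̂_MAP = 1.000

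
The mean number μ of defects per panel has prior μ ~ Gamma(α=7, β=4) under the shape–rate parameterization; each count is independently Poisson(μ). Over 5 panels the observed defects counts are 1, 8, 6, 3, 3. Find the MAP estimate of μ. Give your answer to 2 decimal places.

Σxᵢ = 1+8+6+3+3 = 21, with n = 5.
Posterior ∝ μ^6e^(−4μ) · μ^21e^(−5μ) = μ^27e^(−9μ), i.e. Gamma(shape=28, rate=9).
The mode of a Gamma(a, b) with a ≥ 1 (shape–rate) is (a−1)/b = 27/9 ≈ 3.00.

μ̂_MAP = 3.00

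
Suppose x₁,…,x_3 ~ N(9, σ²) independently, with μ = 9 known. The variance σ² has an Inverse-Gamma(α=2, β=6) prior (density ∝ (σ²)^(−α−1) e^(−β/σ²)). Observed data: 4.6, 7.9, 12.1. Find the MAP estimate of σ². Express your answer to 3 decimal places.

Sum of squared deviations about the known mean: SS = (4.6−9)² + (7.9−9)² + (12.1−9)² = 30.18.
The Normal likelihood contributes (σ²)^(−n/2) exp(−SS/(2σ²)), so the posterior is Inverse-Gamma(α + n/2, β + SS/2) = Inverse-Gamma(3.5, 21.09).
The mode of Inverse-Gamma(a, b) is b/(a+1) = 21.09/4.5 ≈ 4.687.

σ̂²_MAP = 4.687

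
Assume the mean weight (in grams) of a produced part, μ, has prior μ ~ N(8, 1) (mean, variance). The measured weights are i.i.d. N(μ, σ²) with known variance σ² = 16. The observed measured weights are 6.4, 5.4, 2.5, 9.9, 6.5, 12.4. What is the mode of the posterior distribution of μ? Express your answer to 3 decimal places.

μ̂_MAP = 7.777

n = 6; x̄ = (6.4 + 5.4 + 2.5 + 9.9 + 6.5 + 12.4)/6 = 43.1/6 = 431/60 ≈ 7.1833.
For a Normal prior and Normal likelihood with known variance, the posterior is Normal; its mode equals its mean, the precision-weighted average.
Prior precision 1/σ₀² = 1/1 = 1; data precision n/σ² = 6/16 = 0.375.
μ̂ = (1·8 + 0.375·(431/60)) / (1 + 0.375) = 10.69375/1.375 = 1711/220 ≈ 7.777.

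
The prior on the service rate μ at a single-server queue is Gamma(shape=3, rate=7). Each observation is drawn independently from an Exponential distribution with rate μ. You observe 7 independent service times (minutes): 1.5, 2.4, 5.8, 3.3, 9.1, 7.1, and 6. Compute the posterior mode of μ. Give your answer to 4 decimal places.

The Exponential(rate=μ) likelihood is ∝ μ^n e^(−μΣtᵢ). Here n = 7 and Σtᵢ = 1.5 + 2.4 + 5.8 + 3.3 + 9.1 + 7.1 + 6 = 35.2.
Posterior ∝ μ^2e^(−7μ) · μ^7e^(−35.2μ) = μ^9e^(−42.2μ), i.e. Gamma(10, 42.2).
Mode = (a−1)/b = 9/42.2 ≈ 0.2133.

μ̂_MAP = 0.2133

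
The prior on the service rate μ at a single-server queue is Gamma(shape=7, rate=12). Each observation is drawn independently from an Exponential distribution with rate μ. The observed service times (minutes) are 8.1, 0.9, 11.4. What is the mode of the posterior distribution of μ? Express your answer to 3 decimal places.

μ̂_MAP = 0.278

The Exponential(rate=μ) likelihood is ∝ μ^n e^(−μΣtᵢ). Here n = 3 and Σtᵢ = 8.1 + 0.9 + 11.4 = 20.4.
Posterior ∝ μ^6e^(−12μ) · μ^3e^(−20.4μ) = μ^9e^(−32.4μ), i.e. Gamma(10, 32.4).
Mode = (a−1)/b = 9/32.4 ≈ 0.278.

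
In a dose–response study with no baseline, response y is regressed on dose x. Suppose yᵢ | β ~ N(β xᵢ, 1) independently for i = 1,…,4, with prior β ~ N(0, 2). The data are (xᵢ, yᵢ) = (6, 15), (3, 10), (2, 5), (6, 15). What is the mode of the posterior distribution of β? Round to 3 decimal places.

log p(β | y) = −Σ(yᵢ − βxᵢ)²/(2·1) − β²/(2·2) + const.
Setting the derivative to zero: Σxᵢ(yᵢ − βxᵢ)/1 − β/2 = 0, so β = Σxᵢyᵢ / (Σxᵢ² + σ²/τ²).
Σxᵢyᵢ = 6·15 + 3·10 + 2·5 + 6·15 = 220; Σxᵢ² = 85; σ²/τ² = 0.5.
β̂_MAP = 220 / (85 + 0.5) = 220/85.5 ≈ 2.573.

β̂_MAP = 2.573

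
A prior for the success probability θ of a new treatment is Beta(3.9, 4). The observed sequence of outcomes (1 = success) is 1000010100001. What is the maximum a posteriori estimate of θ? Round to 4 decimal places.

Prior: Beta(3.9, 4).
Data: 4 successes in 13 trials (from the sequence). The binomial likelihood contributes θ^4(1−θ)^9, so the posterior is Beta(3.9+4, 4+9) = Beta(7.9, 13).
For Beta(a, b) with a, b > 1 the mode is (a−1)/(a+b−2) = 6.9/18.9 ≈ 0.3651.

θ̂_MAP = 0.3651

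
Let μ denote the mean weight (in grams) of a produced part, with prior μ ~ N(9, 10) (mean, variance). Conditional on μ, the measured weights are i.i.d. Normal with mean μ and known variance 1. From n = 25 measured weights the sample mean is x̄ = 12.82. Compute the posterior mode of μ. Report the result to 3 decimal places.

μ̂_MAP = 12.805

n = 25, x̄ = 12.82.
For a Normal prior and Normal likelihood with known variance, the posterior is Normal; its mode equals its mean, the precision-weighted average.
Prior precision 1/σ₀² = 1/10 = 0.1; data precision n/σ² = 25/1 = 25.
μ̂ = (0.1·9 + 25·12.82) / (0.1 + 25) = 321.4/25.1 = 3214/251 ≈ 12.805.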